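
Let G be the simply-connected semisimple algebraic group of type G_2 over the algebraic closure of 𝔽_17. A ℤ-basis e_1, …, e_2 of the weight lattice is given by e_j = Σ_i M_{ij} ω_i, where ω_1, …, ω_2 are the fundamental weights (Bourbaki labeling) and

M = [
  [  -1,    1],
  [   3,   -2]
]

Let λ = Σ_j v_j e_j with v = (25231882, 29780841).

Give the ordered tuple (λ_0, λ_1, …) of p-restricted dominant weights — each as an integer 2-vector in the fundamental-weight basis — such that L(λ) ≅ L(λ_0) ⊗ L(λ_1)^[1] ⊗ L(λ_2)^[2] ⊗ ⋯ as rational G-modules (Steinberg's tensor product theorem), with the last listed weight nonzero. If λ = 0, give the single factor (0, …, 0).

((14, 12), (5, 14), (15, 15), (7, 2), (3, 6), (3, 11))

In the fundamental-weight basis, λ has coordinates c = M·v (v = (25231882, 29780841)):
  c_1 = -1*25231882 + 1*29780841 = 4548959
  c_2 = 3*25231882 + -2*29780841 = 16133964
Writing each c_i in base p = 17:
  c_1 = 4548959 = 14·17^0 + 5·17^1 + 15·17^2 + 7·17^3 + 3·17^4 + 3·17^5
  c_2 = 16133964 = 12·17^0 + 14·17^1 + 15·17^2 + 2·17^3 + 6·17^4 + 11·17^5
Factor λ_0 = (14, 12)
Factor λ_1 = (5, 14)
Factor λ_2 = (15, 15)
Factor λ_3 = (7, 2)
Factor λ_4 = (3, 6)
Factor λ_5 = (3, 11)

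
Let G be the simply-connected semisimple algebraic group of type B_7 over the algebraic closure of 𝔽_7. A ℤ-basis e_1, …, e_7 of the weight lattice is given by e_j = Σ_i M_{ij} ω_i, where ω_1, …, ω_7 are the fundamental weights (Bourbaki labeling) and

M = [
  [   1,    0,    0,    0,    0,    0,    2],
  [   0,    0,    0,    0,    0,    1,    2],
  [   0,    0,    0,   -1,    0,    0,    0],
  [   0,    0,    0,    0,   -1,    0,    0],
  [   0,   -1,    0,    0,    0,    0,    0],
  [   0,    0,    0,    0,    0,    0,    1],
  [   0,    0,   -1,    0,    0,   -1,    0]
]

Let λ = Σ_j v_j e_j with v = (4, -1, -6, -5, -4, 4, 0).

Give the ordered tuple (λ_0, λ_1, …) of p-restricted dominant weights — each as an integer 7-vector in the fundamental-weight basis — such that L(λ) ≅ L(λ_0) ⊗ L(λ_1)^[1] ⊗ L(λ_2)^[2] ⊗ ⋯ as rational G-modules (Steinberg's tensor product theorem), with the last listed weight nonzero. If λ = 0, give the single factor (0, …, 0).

((4, 4, 5, 4, 1, 0, 2),)

Change of basis e → ω: c = M·v where v = (4, -1, -6, -5, -4, 4, 0):
  c_1 = 1·4 + (0)·(-1) + (0)·(-6) + (0)·(-5) + (0)·(-4) + 0·4 + 2·0 = 4
  c_2 = 0·4 + (0)·(-1) + (0)·(-6) + (0)·(-5) + (0)·(-4) + 1·4 + 2·0 = 4
  c_3 = 0·4 + (0)·(-1) + (0)·(-6) + (-1)·(-5) + (0)·(-4) + 0·4 + 0·0 = 5
  c_4 = 0·4 + (0)·(-1) + (0)·(-6) + (0)·(-5) + (-1)·(-4) + 0·4 + 0·0 = 4
  c_5 = 0·4 + (-1)·(-1) + (0)·(-6) + (0)·(-5) + (0)·(-4) + 0·4 + 0·0 = 1
  c_6 = 0·4 + (0)·(-1) + (0)·(-6) + (0)·(-5) + (0)·(-4) + 0·4 + 1·0 = 0
  c_7 = 0·4 + (0)·(-1) + (-1)·(-6) + (0)·(-5) + (0)·(-4) + (-1)·(4) + 0·0 = 2
Expand coordinatewise in base 7:
  c_1 = 4 = 4·7^0
  c_2 = 4 = 4·7^0
  c_3 = 5 = 5·7^0
  c_4 = 4 = 4·7^0
  c_5 = 1 = 1·7^0
  c_6 = 0
  c_7 = 2 = 2·7^0
Factor λ_0 = (4, 4, 5, 4, 1, 0, 2)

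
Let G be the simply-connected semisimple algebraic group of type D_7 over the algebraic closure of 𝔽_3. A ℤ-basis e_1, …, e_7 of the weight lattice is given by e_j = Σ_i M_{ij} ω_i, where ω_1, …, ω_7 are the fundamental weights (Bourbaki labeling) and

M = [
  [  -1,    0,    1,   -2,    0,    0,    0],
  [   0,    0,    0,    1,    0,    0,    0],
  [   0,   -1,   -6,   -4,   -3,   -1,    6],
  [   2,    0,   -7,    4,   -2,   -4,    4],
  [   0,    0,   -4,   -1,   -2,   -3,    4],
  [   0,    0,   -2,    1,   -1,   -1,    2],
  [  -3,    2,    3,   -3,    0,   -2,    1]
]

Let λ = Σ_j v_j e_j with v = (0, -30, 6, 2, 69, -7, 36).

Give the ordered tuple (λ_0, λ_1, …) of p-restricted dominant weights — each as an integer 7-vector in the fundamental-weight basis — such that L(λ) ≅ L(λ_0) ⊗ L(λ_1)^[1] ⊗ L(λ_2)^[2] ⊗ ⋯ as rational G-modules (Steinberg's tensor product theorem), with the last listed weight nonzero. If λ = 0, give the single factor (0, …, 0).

((2, 2, 2, 0, 1, 0, 2),)

Converting to the ω-basis (c_i = row i of M dotted with v = (0, -30, 6, 2, 69, -7, 36)):
  c_1 = (-1)·(0) + (0)·(-30) + 1·6 + (-2)·(2) + 0·69 + (0)·(-7) + 0·36 = 2
  c_2 = 0·0 + (0)·(-30) + 0·6 + 1·2 + 0·69 + (0)·(-7) + 0·36 = 2
  c_3 = 0·0 + (-1)·(-30) + (-6)·(6) + (-4)·(2) + (-3)·(69) + (-1)·(-7) + 6·36 = 2
  c_4 = 2·0 + (0)·(-30) + (-7)·(6) + 4·2 + (-2)·(69) + (-4)·(-7) + 4·36 = 0
  c_5 = 0·0 + (0)·(-30) + (-4)·(6) + (-1)·(2) + (-2)·(69) + (-3)·(-7) + 4·36 = 1
  c_6 = 0·0 + (0)·(-30) + (-2)·(6) + 1·2 + (-1)·(69) + (-1)·(-7) + 2·36 = 0
  c_7 = (-3)·(0) + (2)·(-30) + 3·6 + (-3)·(2) + 0·69 + (-2)·(-7) + 1·36 = 2
Writing each c_i in base p = 3:
  c_1 = 2 = 2·3^0
  c_2 = 2 = 2·3^0
  c_3 = 2 = 2·3^0
  c_4 = 0
  c_5 = 1 = 1·3^0
  c_6 = 0
  c_7 = 2 = 2·3^0
p-restricted factor λ_0 = (2, 2, 2, 0, 1, 0, 2)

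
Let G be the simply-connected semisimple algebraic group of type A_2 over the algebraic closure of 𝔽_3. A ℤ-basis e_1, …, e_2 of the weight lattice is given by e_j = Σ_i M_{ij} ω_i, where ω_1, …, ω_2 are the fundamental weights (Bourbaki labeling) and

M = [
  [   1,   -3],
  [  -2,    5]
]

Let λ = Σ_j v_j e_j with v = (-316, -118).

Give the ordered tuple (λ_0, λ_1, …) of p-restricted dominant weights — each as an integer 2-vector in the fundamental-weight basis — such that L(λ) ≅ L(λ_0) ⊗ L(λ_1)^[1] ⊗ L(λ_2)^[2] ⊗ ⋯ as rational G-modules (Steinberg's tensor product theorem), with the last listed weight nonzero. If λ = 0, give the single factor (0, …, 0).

((2, 0), (0, 2), (1, 1), (1, 1))

Change of basis e → ω: c = M·v where v = (-316, -118):
  c_1 = (1)·(-316) + (-3)·(-118) = 38
  c_2 = (-2)·(-316) + (5)·(-118) = 42
Base-3 expansion of each c_i:
  c_1 = 38 = 2·3^0 + 0·3^1 + 1·3^2 + 1·3^3
  c_2 = 42 = 0·3^0 + 2·3^1 + 1·3^2 + 1·3^3
λ_0 = (2, 0)
λ_1 = (0, 2)
λ_2 = (1, 1)
λ_3 = (1, 1)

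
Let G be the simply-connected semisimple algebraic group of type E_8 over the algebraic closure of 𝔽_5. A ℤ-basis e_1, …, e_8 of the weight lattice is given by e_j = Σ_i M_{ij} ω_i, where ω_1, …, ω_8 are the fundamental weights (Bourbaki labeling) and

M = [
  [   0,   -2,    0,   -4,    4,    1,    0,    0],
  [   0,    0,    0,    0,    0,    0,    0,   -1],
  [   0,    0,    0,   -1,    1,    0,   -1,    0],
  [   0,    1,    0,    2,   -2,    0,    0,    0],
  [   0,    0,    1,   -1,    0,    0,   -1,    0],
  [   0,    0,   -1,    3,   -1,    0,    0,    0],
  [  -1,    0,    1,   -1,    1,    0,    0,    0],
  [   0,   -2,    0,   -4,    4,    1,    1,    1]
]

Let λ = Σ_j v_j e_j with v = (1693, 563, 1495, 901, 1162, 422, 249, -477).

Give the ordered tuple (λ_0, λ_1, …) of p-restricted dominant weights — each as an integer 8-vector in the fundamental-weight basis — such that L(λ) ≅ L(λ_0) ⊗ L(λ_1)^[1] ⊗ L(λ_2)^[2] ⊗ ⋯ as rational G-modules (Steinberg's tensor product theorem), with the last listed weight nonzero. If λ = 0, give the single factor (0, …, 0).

Change of basis e → ω: c = M·v where v = (1693, 563, 1495, 901, 1162, 422, 249, -477):
  c_1 = 0·1693 + (-2)·(563) + 0·1495 + (-4)·(901) + 4·1162 + 1·422 + 0·249 + (0)·(-477) = 340
  c_2 = 0·1693 + 0·563 + 0·1495 + 0·901 + 0·1162 + 0·422 + 0·249 + (-1)·(-477) = 477
  c_3 = 0·1693 + 0·563 + 0·1495 + (-1)·(901) + 1·1162 + 0·422 + (-1)·(249) + (0)·(-477) = 12
  c_4 = 0·1693 + 1·563 + 0·1495 + 2·901 + (-2)·(1162) + 0·422 + 0·249 + (0)·(-477) = 41
  c_5 = 0·1693 + 0·563 + 1·1495 + (-1)·(901) + 0·1162 + 0·422 + (-1)·(249) + (0)·(-477) = 345
  c_6 = 0·1693 + 0·563 + (-1)·(1495) + 3·901 + (-1)·(1162) + 0·422 + 0·249 + (0)·(-477) = 46
  c_7 = (-1)·(1693) + 0·563 + 1·1495 + (-1)·(901) + 1·1162 + 0·422 + 0·249 + (0)·(-477) = 63
  c_8 = 0·1693 + (-2)·(563) + 0·1495 + (-4)·(901) + 4·1162 + 1·422 + 1·249 + (1)·(-477) = 112
Writing each c_i in base p = 5:
  c_1 = 340 = 0·5^0 + 3·5^1 + 3·5^2 + 2·5^3
  c_2 = 477 = 2·5^0 + 0·5^1 + 4·5^2 + 3·5^3
  c_3 = 12 = 2·5^0 + 2·5^1
  c_4 = 41 = 1·5^0 + 3·5^1 + 1·5^2
  c_5 = 345 = 0·5^0 + 4·5^1 + 3·5^2 + 2·5^3
  c_6 = 46 = 1·5^0 + 4·5^1 + 1·5^2
  c_7 = 63 = 3·5^0 + 2·5^1 + 2·5^2
  c_8 = 112 = 2·5^0 + 2·5^1 + 4·5^2
p-restricted factor λ_0 = (0, 2, 2, 1, 0, 1, 3, 2)
p-restricted factor λ_1 = (3, 0, 2, 3, 4, 4, 2, 2)
p-restricted factor λ_2 = (3, 4, 0, 1, 3, 1, 2, 4)
p-restricted factor λ_3 = (2, 3, 0, 0, 2, 0, 0, 0)

((0, 2, 2, 1, 0, 1, 3, 2), (3, 0, 2, 3, 4, 4, 2, 2), (3, 4, 0, 1, 3, 1, 2, 4), (2, 3, 0, 0, 2, 0, 0, 0))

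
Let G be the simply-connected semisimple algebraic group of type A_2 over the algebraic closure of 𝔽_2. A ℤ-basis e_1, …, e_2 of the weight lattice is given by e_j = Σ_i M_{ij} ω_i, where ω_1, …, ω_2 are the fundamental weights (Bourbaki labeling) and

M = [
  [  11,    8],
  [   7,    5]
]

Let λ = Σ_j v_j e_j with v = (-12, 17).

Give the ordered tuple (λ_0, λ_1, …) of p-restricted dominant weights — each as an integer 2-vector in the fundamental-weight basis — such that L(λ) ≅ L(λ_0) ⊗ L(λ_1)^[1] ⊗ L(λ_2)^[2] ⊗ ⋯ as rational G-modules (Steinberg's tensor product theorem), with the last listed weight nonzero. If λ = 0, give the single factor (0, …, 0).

((0, 1), (0, 0), (1, 0))

Compute c_i = Σ_j M_{ij} v_j with v = (-12, 17):
  c_1 = (11)·(-12) + (8)·(17) = 4
  c_2 = (7)·(-12) + (5)·(17) = 1
Writing each c_i in base p = 2:
  c_1 = 4 = 0·2^0 + 0·2^1 + 1·2^2
  c_2 = 1 = 1·2^0
λ_0 = (0, 1)
λ_1 = (0, 0)
λ_2 = (1, 0)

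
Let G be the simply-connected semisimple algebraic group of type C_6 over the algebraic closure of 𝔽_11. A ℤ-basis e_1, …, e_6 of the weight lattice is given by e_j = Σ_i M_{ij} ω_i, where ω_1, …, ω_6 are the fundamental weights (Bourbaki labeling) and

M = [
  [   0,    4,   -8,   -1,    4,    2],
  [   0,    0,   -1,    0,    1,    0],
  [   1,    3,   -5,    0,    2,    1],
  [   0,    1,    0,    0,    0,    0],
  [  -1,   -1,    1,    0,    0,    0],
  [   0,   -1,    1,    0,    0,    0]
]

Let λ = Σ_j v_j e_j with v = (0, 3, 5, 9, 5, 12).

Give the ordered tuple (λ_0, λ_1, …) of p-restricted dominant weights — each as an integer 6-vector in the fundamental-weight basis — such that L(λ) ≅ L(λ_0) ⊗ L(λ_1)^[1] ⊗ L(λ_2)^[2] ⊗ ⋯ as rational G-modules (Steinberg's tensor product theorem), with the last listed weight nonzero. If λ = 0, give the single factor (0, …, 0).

ω-coordinates c = M·v, v = (0, 3, 5, 9, 5, 12):
  c_1 = 0*0 + 4*3 + -8*5 + -1*9 + 4*5 + 2*12 = 7
  c_2 = 0*0 + 0*3 + -1*5 + 0*9 + 1*5 + 0*12 = 0
  c_3 = 1*0 + 3*3 + -5*5 + 0*9 + 2*5 + 1*12 = 6
  c_4 = 0*0 + 1*3 + 0*5 + 0*9 + 0*5 + 0*12 = 3
  c_5 = -1*0 + -1*3 + 1*5 + 0*9 + 0*5 + 0*12 = 2
  c_6 = 0*0 + -1*3 + 1*5 + 0*9 + 0*5 + 0*12 = 2
p = 11; digits c_i = Σ_j d_{ij}·11^j, 0 ≤ d_{ij} < 11:
  c_1 = 7 = 7·11^0
  c_2 = 0
  c_3 = 6 = 6·11^0
  c_4 = 3 = 3·11^0
  c_5 = 2 = 2·11^0
  c_6 = 2 = 2·11^0
λ_0 = (7, 0, 6, 3, 2, 2)

((7, 0, 6, 3, 2, 2),)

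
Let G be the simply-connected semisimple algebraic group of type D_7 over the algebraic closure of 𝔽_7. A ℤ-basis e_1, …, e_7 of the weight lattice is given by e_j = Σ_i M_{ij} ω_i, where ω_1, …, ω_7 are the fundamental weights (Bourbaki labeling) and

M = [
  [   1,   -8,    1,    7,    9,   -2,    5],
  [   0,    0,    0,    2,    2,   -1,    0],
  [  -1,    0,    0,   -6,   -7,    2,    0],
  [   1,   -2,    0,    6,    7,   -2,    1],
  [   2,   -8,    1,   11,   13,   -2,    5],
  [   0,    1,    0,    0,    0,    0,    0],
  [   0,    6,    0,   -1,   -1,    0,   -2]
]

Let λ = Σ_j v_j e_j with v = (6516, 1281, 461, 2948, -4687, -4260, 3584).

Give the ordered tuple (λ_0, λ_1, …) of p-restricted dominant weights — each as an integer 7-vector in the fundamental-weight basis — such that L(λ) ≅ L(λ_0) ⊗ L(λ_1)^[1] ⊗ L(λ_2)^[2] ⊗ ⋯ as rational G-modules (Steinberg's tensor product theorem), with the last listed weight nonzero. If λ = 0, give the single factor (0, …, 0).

Compute c_i = Σ_j M_{ij} v_j with v = (6516, 1281, 461, 2948, -4687, -4260, 3584):
  c_1 = 1·6516 + (-8)·(1281) + 1·461 + 7·2948 + (9)·(-4687) + (-2)·(-4260) + 5·3584 = 1622
  c_2 = 0·6516 + 0·1281 + 0·461 + 2·2948 + (2)·(-4687) + (-1)·(-4260) + 0·3584 = 782
  c_3 = (-1)·(6516) + 0·1281 + 0·461 + (-6)·(2948) + (-7)·(-4687) + (2)·(-4260) + 0·3584 = 85
  c_4 = 1·6516 + (-2)·(1281) + 0·461 + 6·2948 + (7)·(-4687) + (-2)·(-4260) + 1·3584 = 937
  c_5 = 2·6516 + (-8)·(1281) + 1·461 + 11·2948 + (13)·(-4687) + (-2)·(-4260) + 5·3584 = 1182
  c_6 = 0·6516 + 1·1281 + 0·461 + 0·2948 + (0)·(-4687) + (0)·(-4260) + 0·3584 = 1281
  c_7 = 0·6516 + 6·1281 + 0·461 + (-1)·(2948) + (-1)·(-4687) + (0)·(-4260) + (-2)·(3584) = 2257
p = 7; digits c_i = Σ_j d_{ij}·7^j, 0 ≤ d_{ij} < 7:
  c_1 = 1622 = 5·7^0 + 0·7^1 + 5·7^2 + 4·7^3
  c_2 = 782 = 5·7^0 + 6·7^1 + 1·7^2 + 2·7^3
  c_3 = 85 = 1·7^0 + 5·7^1 + 1·7^2
  c_4 = 937 = 6·7^0 + 0·7^1 + 5·7^2 + 2·7^3
  c_5 = 1182 = 6·7^0 + 0·7^1 + 3·7^2 + 3·7^3
  c_6 = 1281 = 0·7^0 + 1·7^1 + 5·7^2 + 3·7^3
  c_7 = 2257 = 3·7^0 + 0·7^1 + 4·7^2 + 6·7^3
λ_0 = (5, 5, 1, 6, 6, 0, 3)
λ_1 = (0, 6, 5, 0, 0, 1, 0)
λ_2 = (5, 1, 1, 5, 3, 5, 4)
λ_3 = (4, 2, 0, 2, 3, 3, 6)

((5, 5, 1, 6, 6, 0, 3), (0, 6, 5, 0, 0, 1, 0), (5, 1, 1, 5, 3, 5, 4), (4, 2, 0, 2, 3, 3, 6))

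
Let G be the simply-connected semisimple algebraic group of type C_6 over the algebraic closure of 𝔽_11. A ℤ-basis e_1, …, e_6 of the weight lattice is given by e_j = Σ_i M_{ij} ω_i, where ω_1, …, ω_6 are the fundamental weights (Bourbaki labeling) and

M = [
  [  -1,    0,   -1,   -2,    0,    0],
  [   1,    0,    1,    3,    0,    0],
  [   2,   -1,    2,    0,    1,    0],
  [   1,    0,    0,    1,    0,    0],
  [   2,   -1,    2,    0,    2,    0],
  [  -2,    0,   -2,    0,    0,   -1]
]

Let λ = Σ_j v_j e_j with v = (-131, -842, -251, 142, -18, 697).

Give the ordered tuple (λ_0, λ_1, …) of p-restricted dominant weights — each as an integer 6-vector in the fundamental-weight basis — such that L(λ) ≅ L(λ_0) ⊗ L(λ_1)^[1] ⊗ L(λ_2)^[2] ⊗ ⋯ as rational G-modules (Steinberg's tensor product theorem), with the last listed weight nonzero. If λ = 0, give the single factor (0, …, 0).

((10, 0, 5, 0, 9, 1), (8, 4, 5, 1, 3, 6))

Converting to the ω-basis (c_i = row i of M dotted with v = (-131, -842, -251, 142, -18, 697)):
  c_1 = (-1)·(-131) + (0)·(-842) + (-1)·(-251) + (-2)·(142) + (0)·(-18) + 0·697 = 98
  c_2 = (1)·(-131) + (0)·(-842) + (1)·(-251) + 3·142 + (0)·(-18) + 0·697 = 44
  c_3 = (2)·(-131) + (-1)·(-842) + (2)·(-251) + 0·142 + (1)·(-18) + 0·697 = 60
  c_4 = (1)·(-131) + (0)·(-842) + (0)·(-251) + 1·142 + (0)·(-18) + 0·697 = 11
  c_5 = (2)·(-131) + (-1)·(-842) + (2)·(-251) + 0·142 + (2)·(-18) + 0·697 = 42
  c_6 = (-2)·(-131) + (0)·(-842) + (-2)·(-251) + 0·142 + (0)·(-18) + (-1)·(697) = 67
p = 11; digits c_i = Σ_j d_{ij}·11^j, 0 ≤ d_{ij} < 11:
  c_1 = 98 = 10·11^0 + 8·11^1
  c_2 = 44 = 0·11^0 + 4·11^1
  c_3 = 60 = 5·11^0 + 5·11^1
  c_4 = 11 = 0·11^0 + 1·11^1
  c_5 = 42 = 9·11^0 + 3·11^1
  c_6 = 67 = 1·11^0 + 6·11^1
λ_0 = (10, 0, 5, 0, 9, 1)
λ_1 = (8, 4, 5, 1, 3, 6)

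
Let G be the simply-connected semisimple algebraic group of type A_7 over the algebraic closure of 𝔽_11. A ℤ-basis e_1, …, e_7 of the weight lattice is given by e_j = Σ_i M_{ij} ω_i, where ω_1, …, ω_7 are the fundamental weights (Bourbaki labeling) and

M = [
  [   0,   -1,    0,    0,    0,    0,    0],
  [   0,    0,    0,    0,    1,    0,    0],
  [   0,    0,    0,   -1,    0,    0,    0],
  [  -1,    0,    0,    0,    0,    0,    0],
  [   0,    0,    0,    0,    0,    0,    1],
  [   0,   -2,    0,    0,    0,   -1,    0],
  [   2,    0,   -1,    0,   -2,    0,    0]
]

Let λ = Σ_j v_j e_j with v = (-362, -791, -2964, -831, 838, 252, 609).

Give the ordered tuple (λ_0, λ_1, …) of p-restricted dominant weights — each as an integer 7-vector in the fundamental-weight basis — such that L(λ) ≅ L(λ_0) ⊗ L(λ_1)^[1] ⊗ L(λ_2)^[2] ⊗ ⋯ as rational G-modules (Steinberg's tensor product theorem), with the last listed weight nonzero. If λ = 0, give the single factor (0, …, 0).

In the fundamental-weight basis, λ has coordinates c = M·v (v = (-362, -791, -2964, -831, 838, 252, 609)):
  c_1 = (0)·(-362) + (-1)·(-791) + (0)·(-2964) + (0)·(-831) + 0·838 + 0·252 + 0·609 = 791
  c_2 = (0)·(-362) + (0)·(-791) + (0)·(-2964) + (0)·(-831) + 1·838 + 0·252 + 0·609 = 838
  c_3 = (0)·(-362) + (0)·(-791) + (0)·(-2964) + (-1)·(-831) + 0·838 + 0·252 + 0·609 = 831
  c_4 = (-1)·(-362) + (0)·(-791) + (0)·(-2964) + (0)·(-831) + 0·838 + 0·252 + 0·609 = 362
  c_5 = (0)·(-362) + (0)·(-791) + (0)·(-2964) + (0)·(-831) + 0·838 + 0·252 + 1·609 = 609
  c_6 = (0)·(-362) + (-2)·(-791) + (0)·(-2964) + (0)·(-831) + 0·838 + (-1)·(252) + 0·609 = 1330
  c_7 = (2)·(-362) + (0)·(-791) + (-1)·(-2964) + (0)·(-831) + (-2)·(838) + 0·252 + 0·609 = 564
Writing each c_i in base p = 11:
  c_1 = 791 = 10·11^0 + 5·11^1 + 6·11^2
  c_2 = 838 = 2·11^0 + 10·11^1 + 6·11^2
  c_3 = 831 = 6·11^0 + 9·11^1 + 6·11^2
  c_4 = 362 = 10·11^0 + 10·11^1 + 2·11^2
  c_5 = 609 = 4·11^0 + 0·11^1 + 5·11^2
  c_6 = 1330 = 10·11^0 + 10·11^1 + 10·11^2
  c_7 = 564 = 3·11^0 + 7·11^1 + 4·11^2
λ_0 = (10, 2, 6, 10, 4, 10, 3)
λ_1 = (5, 10, 9, 10, 0, 10, 7)
λ_2 = (6, 6, 6, 2, 5, 10, 4)

((10, 2, 6, 10, 4, 10, 3), (5, 10, 9, 10, 0, 10, 7), (6, 6, 6, 2, 5, 10, 4))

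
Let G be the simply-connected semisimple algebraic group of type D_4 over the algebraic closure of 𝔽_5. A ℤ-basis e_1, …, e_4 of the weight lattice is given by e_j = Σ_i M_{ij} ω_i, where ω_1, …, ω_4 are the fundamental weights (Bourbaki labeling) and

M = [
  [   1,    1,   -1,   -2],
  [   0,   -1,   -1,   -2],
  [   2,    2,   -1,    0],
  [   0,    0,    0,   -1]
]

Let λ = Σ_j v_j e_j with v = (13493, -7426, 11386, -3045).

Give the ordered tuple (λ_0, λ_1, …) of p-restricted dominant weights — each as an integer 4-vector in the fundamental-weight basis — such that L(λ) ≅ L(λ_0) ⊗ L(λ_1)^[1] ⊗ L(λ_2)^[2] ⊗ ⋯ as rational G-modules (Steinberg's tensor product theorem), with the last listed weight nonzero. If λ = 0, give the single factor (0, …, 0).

((1, 0, 3, 0), (4, 1, 4, 4), (0, 0, 4, 1), (1, 2, 0, 4), (1, 3, 1, 4))

Change of basis e → ω: c = M·v where v = (13493, -7426, 11386, -3045):
  c_1 = 1*13493 + 1*-7426 + -1*11386 + -2*-3045 = 771
  c_2 = 0*13493 + -1*-7426 + -1*11386 + -2*-3045 = 2130
  c_3 = 2*13493 + 2*-7426 + -1*11386 + 0*-3045 = 748
  c_4 = 0*13493 + 0*-7426 + 0*11386 + -1*-3045 = 3045
Expand coordinatewise in base 5:
  c_1 = 771 = 1·5^0 + 4·5^1 + 0·5^2 + 1·5^3 + 1·5^4
  c_2 = 2130 = 0·5^0 + 1·5^1 + 0·5^2 + 2·5^3 + 3·5^4
  c_3 = 748 = 3·5^0 + 4·5^1 + 4·5^2 + 0·5^3 + 1·5^4
  c_4 = 3045 = 0·5^0 + 4·5^1 + 1·5^2 + 4·5^3 + 4·5^4
Factor λ_0 = (1, 0, 3, 0)
Factor λ_1 = (4, 1, 4, 4)
Factor λ_2 = (0, 0, 4, 1)
Factor λ_3 = (1, 2, 0, 4)
Factor λ_4 = (1, 3, 1, 4)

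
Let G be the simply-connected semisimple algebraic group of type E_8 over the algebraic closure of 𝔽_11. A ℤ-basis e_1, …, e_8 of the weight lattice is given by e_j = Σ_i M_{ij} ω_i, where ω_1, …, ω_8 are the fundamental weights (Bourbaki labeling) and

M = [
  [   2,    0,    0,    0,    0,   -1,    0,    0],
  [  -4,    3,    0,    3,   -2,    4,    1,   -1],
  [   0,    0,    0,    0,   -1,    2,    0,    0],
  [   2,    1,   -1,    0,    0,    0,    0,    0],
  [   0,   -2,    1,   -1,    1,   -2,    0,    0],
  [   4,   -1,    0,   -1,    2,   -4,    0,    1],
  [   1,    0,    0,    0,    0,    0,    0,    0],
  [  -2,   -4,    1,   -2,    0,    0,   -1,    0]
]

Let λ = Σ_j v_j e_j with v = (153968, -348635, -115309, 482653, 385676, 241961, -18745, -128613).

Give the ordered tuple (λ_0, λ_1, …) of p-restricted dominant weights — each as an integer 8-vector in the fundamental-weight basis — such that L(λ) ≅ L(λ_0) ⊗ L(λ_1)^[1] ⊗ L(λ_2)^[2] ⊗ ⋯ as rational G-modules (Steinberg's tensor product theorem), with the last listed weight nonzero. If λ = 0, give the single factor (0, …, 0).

Change of basis e → ω: c = M·v where v = (153968, -348635, -115309, 482653, 385676, 241961, -18745, -128613):
  c_1 = 2·153968 + (0)·(-348635) + (0)·(-115309) + 0·482653 + 0·385676 + (-1)·(241961) + (0)·(-18745) + (0)·(-128613) = 65975
  c_2 = (-4)·(153968) + (3)·(-348635) + (0)·(-115309) + 3·482653 + (-2)·(385676) + 4·241961 + (1)·(-18745) + (-1)·(-128613) = 92542
  c_3 = 0·153968 + (0)·(-348635) + (0)·(-115309) + 0·482653 + (-1)·(385676) + 2·241961 + (0)·(-18745) + (0)·(-128613) = 98246
  c_4 = 2·153968 + (1)·(-348635) + (-1)·(-115309) + 0·482653 + 0·385676 + 0·241961 + (0)·(-18745) + (0)·(-128613) = 74610
  c_5 = 0·153968 + (-2)·(-348635) + (1)·(-115309) + (-1)·(482653) + 1·385676 + (-2)·(241961) + (0)·(-18745) + (0)·(-128613) = 1062
  c_6 = 4·153968 + (-1)·(-348635) + (0)·(-115309) + (-1)·(482653) + 2·385676 + (-4)·(241961) + (0)·(-18745) + (1)·(-128613) = 156749
  c_7 = 1·153968 + (0)·(-348635) + (0)·(-115309) + 0·482653 + 0·385676 + 0·241961 + (0)·(-18745) + (0)·(-128613) = 153968
  c_8 = (-2)·(153968) + (-4)·(-348635) + (1)·(-115309) + (-2)·(482653) + 0·385676 + 0·241961 + (-1)·(-18745) + (0)·(-128613) = 24734
Expand coordinatewise in base 11:
  c_1 = 65975 = 8·11^0 + 2·11^1 + 6·11^2 + 5·11^3 + 4·11^4
  c_2 = 92542 = 10·11^0 + 8·11^1 + 5·11^2 + 3·11^3 + 6·11^4
  c_3 = 98246 = 5·11^0 + 10·11^1 + 8·11^2 + 7·11^3 + 6·11^4
  c_4 = 74610 = 8·11^0 + 6·11^1 + 0·11^2 + 1·11^3 + 5·11^4
  c_5 = 1062 = 6·11^0 + 8·11^1 + 8·11^2
  c_6 = 156749 = 10·11^0 + 4·11^1 + 8·11^2 + 7·11^3 + 10·11^4
  c_7 = 153968 = 1·11^0 + 5·11^1 + 7·11^2 + 5·11^3 + 10·11^4
  c_8 = 24734 = 6·11^0 + 4·11^1 + 6·11^2 + 7·11^3 + 1·11^4
p-restricted factor λ_0 = (8, 10, 5, 8, 6, 10, 1, 6)
p-restricted factor λ_1 = (2, 8, 10, 6, 8, 4, 5, 4)
p-restricted factor λ_2 = (6, 5, 8, 0, 8, 8, 7, 6)
p-restricted factor λ_3 = (5, 3, 7, 1, 0, 7, 5, 7)
p-restricted factor λ_4 = (4, 6, 6, 5, 0, 10, 10, 1)

((8, 10, 5, 8, 6, 10, 1, 6), (2, 8, 10, 6, 8, 4, 5, 4), (6, 5, 8, 0, 8, 8, 7, 6), (5, 3, 7, 1, 0, 7, 5, 7), (4, 6, 6, 5, 0, 10, 10, 1))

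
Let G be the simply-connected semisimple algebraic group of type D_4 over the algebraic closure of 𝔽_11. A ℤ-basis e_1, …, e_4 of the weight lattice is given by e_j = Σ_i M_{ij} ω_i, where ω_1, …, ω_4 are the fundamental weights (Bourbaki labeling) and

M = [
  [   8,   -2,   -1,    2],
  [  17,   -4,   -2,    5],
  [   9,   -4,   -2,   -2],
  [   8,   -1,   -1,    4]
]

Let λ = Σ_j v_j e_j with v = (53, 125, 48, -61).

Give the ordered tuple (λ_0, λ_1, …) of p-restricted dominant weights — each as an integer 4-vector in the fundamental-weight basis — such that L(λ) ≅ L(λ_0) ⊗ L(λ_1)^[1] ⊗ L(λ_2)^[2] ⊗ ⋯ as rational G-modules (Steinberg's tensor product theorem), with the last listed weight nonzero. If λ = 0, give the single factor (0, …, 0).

((4, 0, 3, 7),)

Change of basis e → ω: c = M·v where v = (53, 125, 48, -61):
  c_1 = 8*53 + -2*125 + -1*48 + 2*-61 = 4
  c_2 = 17*53 + -4*125 + -2*48 + 5*-61 = 0
  c_3 = 9*53 + -4*125 + -2*48 + -2*-61 = 3
  c_4 = 8*53 + -1*125 + -1*48 + 4*-61 = 7
p = 11; digits c_i = Σ_j d_{ij}·11^j, 0 ≤ d_{ij} < 11:
  c_1 = 4 = 4·11^0
  c_2 = 0
  c_3 = 3 = 3·11^0
  c_4 = 7 = 7·11^0
λ_0 = (4, 0, 3, 7)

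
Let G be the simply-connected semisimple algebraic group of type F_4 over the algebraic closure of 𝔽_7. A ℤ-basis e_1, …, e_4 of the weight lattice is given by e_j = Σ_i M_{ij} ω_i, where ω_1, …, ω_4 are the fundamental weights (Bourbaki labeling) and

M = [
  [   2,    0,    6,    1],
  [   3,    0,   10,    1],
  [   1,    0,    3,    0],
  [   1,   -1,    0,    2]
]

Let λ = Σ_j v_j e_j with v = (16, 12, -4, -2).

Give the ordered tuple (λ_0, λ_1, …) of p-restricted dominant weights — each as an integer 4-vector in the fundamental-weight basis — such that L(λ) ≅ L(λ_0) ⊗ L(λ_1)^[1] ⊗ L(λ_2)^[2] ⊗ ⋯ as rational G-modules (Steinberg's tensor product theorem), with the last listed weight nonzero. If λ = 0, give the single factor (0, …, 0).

((6, 6, 4, 0),)

Compute c_i = Σ_j M_{ij} v_j with v = (16, 12, -4, -2):
  c_1 = 2·16 + 0·12 + (6)·(-4) + (1)·(-2) = 6
  c_2 = 3·16 + 0·12 + (10)·(-4) + (1)·(-2) = 6
  c_3 = 1·16 + 0·12 + (3)·(-4) + (0)·(-2) = 4
  c_4 = 1·16 + (-1)·(12) + (0)·(-4) + (2)·(-2) = 0
Expand coordinatewise in base 7:
  c_1 = 6 = 6·7^0
  c_2 = 6 = 6·7^0
  c_3 = 4 = 4·7^0
  c_4 = 0
λ_0 = (6, 6, 4, 0)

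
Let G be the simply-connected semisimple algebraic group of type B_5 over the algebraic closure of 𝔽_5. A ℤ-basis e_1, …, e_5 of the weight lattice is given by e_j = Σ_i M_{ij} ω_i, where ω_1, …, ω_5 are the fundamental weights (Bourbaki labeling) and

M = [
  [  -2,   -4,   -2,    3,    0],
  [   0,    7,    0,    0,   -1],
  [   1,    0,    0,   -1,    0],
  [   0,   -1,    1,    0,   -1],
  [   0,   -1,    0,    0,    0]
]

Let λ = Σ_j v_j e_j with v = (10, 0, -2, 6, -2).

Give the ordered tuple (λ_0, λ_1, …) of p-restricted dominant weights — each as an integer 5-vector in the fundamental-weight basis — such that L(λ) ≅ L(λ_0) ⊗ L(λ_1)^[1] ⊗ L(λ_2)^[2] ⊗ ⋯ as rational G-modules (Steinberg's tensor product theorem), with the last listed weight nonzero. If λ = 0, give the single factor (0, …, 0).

Converting to the ω-basis (c_i = row i of M dotted with v = (10, 0, -2, 6, -2)):
  c_1 = -2*10 + -4*0 + -2*-2 + 3*6 + 0*-2 = 2
  c_2 = 0*10 + 7*0 + 0*-2 + 0*6 + -1*-2 = 2
  c_3 = 1*10 + 0*0 + 0*-2 + -1*6 + 0*-2 = 4
  c_4 = 0*10 + -1*0 + 1*-2 + 0*6 + -1*-2 = 0
  c_5 = 0*10 + -1*0 + 0*-2 + 0*6 + 0*-2 = 0
Base-5 expansion of each c_i:
  c_1 = 2 = 2·5^0
  c_2 = 2 = 2·5^0
  c_3 = 4 = 4·5^0
  c_4 = 0
  c_5 = 0
p-restricted factor λ_0 = (2, 2, 4, 0, 0)

((2, 2, 4, 0, 0),)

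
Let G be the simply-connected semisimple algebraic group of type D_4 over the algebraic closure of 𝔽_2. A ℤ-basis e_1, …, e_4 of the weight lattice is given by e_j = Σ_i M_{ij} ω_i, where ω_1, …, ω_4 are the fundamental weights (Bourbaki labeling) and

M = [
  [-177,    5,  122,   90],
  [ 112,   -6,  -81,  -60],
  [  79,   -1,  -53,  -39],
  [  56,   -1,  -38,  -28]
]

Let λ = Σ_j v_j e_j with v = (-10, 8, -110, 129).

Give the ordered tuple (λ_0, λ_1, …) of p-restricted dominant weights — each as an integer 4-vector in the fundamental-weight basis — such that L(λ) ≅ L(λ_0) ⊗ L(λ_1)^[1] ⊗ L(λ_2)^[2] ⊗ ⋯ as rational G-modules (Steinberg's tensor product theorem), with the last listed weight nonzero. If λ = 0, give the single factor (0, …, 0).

In the fundamental-weight basis, λ has coordinates c = M·v (v = (-10, 8, -110, 129)):
  c_1 = (-177)·(-10) + (5)·(8) + (122)·(-110) + (90)·(129) = 0
  c_2 = (112)·(-10) + (-6)·(8) + (-81)·(-110) + (-60)·(129) = 2
  c_3 = (79)·(-10) + (-1)·(8) + (-53)·(-110) + (-39)·(129) = 1
  c_4 = (56)·(-10) + (-1)·(8) + (-38)·(-110) + (-28)·(129) = 0
Expand coordinatewise in base 2:
  c_1 = 0
  c_2 = 2 = 0·2^0 + 1·2^1
  c_3 = 1 = 1·2^0
  c_4 = 0
λ_0 = (0, 0, 1, 0)
λ_1 = (0, 1, 0, 0)

((0, 0, 1, 0), (0, 1, 0, 0))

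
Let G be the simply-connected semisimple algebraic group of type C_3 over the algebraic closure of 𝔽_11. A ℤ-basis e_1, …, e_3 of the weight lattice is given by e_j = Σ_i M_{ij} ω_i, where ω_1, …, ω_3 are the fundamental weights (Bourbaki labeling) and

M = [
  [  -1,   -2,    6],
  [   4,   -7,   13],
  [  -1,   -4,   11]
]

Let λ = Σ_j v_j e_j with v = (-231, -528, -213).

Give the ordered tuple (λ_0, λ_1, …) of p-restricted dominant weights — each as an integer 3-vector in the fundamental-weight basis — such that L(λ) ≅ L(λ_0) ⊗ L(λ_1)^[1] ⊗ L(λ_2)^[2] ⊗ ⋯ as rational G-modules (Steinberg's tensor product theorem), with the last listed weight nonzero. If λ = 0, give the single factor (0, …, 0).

((9, 3, 0),)

In the fundamental-weight basis, λ has coordinates c = M·v (v = (-231, -528, -213)):
  c_1 = (-1)·(-231) + (-2)·(-528) + (6)·(-213) = 9
  c_2 = (4)·(-231) + (-7)·(-528) + (13)·(-213) = 3
  c_3 = (-1)·(-231) + (-4)·(-528) + (11)·(-213) = 0
Writing each c_i in base p = 11:
  c_1 = 9 = 9·11^0
  c_2 = 3 = 3·11^0
  c_3 = 0
p-restricted factor λ_0 = (9, 3, 0)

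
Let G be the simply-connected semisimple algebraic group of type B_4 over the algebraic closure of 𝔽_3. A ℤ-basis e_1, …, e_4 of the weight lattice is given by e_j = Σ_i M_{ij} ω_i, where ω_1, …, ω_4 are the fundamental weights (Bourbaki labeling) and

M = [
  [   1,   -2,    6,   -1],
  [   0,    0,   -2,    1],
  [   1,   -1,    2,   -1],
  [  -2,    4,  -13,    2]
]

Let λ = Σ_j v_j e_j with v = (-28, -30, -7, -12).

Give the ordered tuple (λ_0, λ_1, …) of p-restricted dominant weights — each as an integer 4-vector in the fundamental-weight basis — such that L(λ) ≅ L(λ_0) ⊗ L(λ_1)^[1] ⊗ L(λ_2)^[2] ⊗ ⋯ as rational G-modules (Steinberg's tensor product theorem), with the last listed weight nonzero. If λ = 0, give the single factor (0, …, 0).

((2, 2, 0, 0), (0, 0, 0, 1))

Change of basis e → ω: c = M·v where v = (-28, -30, -7, -12):
  c_1 = 1*-28 + -2*-30 + 6*-7 + -1*-12 = 2
  c_2 = 0*-28 + 0*-30 + -2*-7 + 1*-12 = 2
  c_3 = 1*-28 + -1*-30 + 2*-7 + -1*-12 = 0
  c_4 = -2*-28 + 4*-30 + -13*-7 + 2*-12 = 3
Expand coordinatewise in base 3:
  c_1 = 2 = 2·3^0
  c_2 = 2 = 2·3^0
  c_3 = 0
  c_4 = 3 = 0·3^0 + 1·3^1
p-restricted factor λ_0 = (2, 2, 0, 0)
p-restricted factor λ_1 = (0, 0, 0, 1)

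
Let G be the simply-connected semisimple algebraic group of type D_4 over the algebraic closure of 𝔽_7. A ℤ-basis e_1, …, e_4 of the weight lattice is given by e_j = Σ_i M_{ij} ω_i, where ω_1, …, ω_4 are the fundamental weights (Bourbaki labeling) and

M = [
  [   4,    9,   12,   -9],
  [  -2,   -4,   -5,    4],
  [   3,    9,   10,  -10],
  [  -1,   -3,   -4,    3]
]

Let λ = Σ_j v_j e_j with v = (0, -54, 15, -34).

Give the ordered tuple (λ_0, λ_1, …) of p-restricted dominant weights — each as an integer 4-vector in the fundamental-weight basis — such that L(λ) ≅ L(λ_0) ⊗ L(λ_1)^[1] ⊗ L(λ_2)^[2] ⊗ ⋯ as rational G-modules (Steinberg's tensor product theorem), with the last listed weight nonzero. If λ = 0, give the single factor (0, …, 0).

((0, 5, 4, 0),)

ω-coordinates c = M·v, v = (0, -54, 15, -34):
  c_1 = 4*0 + 9*-54 + 12*15 + -9*-34 = 0
  c_2 = -2*0 + -4*-54 + -5*15 + 4*-34 = 5
  c_3 = 3*0 + 9*-54 + 10*15 + -10*-34 = 4
  c_4 = -1*0 + -3*-54 + -4*15 + 3*-34 = 0
p = 7; digits c_i = Σ_j d_{ij}·7^j, 0 ≤ d_{ij} < 7:
  c_1 = 0
  c_2 = 5 = 5·7^0
  c_3 = 4 = 4·7^0
  c_4 = 0
λ_0 = (0, 5, 4, 0)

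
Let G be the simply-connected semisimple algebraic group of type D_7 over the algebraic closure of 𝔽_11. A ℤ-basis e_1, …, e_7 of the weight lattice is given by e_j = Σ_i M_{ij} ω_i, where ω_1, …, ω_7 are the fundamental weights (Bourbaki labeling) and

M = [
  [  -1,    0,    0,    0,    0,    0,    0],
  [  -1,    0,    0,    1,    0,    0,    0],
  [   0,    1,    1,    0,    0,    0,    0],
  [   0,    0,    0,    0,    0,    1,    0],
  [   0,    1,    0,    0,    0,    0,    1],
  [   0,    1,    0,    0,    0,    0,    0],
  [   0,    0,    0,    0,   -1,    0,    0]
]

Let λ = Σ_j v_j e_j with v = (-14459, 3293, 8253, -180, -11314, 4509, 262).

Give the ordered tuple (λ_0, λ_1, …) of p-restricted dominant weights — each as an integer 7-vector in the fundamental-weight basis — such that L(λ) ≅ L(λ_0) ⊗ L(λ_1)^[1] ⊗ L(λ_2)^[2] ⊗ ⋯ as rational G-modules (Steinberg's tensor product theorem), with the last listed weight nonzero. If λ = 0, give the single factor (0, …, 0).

((5, 1, 7, 10, 2, 4, 6), (5, 0, 4, 2, 4, 2, 5), (9, 8, 7, 4, 7, 5, 5), (10, 10, 8, 3, 2, 2, 8))

ω-coordinates c = M·v, v = (-14459, 3293, 8253, -180, -11314, 4509, 262):
  c_1 = (-1)·(-14459) + 0·3293 + 0·8253 + (0)·(-180) + (0)·(-11314) + 0·4509 + 0·262 = 14459
  c_2 = (-1)·(-14459) + 0·3293 + 0·8253 + (1)·(-180) + (0)·(-11314) + 0·4509 + 0·262 = 14279
  c_3 = (0)·(-14459) + 1·3293 + 1·8253 + (0)·(-180) + (0)·(-11314) + 0·4509 + 0·262 = 11546
  c_4 = (0)·(-14459) + 0·3293 + 0·8253 + (0)·(-180) + (0)·(-11314) + 1·4509 + 0·262 = 4509
  c_5 = (0)·(-14459) + 1·3293 + 0·8253 + (0)·(-180) + (0)·(-11314) + 0·4509 + 1·262 = 3555
  c_6 = (0)·(-14459) + 1·3293 + 0·8253 + (0)·(-180) + (0)·(-11314) + 0·4509 + 0·262 = 3293
  c_7 = (0)·(-14459) + 0·3293 + 0·8253 + (0)·(-180) + (-1)·(-11314) + 0·4509 + 0·262 = 11314
Writing each c_i in base p = 11:
  c_1 = 14459 = 5·11^0 + 5·11^1 + 9·11^2 + 10·11^3
  c_2 = 14279 = 1·11^0 + 0·11^1 + 8·11^2 + 10·11^3
  c_3 = 11546 = 7·11^0 + 4·11^1 + 7·11^2 + 8·11^3
  c_4 = 4509 = 10·11^0 + 2·11^1 + 4·11^2 + 3·11^3
  c_5 = 3555 = 2·11^0 + 4·11^1 + 7·11^2 + 2·11^3
  c_6 = 3293 = 4·11^0 + 2·11^1 + 5·11^2 + 2·11^3
  c_7 = 11314 = 6·11^0 + 5·11^1 + 5·11^2 + 8·11^3
p-restricted factor λ_0 = (5, 1, 7, 10, 2, 4, 6)
p-restricted factor λ_1 = (5, 0, 4, 2, 4, 2, 5)
p-restricted factor λ_2 = (9, 8, 7, 4, 7, 5, 5)
p-restricted factor λ_3 = (10, 10, 8, 3, 2, 2, 8)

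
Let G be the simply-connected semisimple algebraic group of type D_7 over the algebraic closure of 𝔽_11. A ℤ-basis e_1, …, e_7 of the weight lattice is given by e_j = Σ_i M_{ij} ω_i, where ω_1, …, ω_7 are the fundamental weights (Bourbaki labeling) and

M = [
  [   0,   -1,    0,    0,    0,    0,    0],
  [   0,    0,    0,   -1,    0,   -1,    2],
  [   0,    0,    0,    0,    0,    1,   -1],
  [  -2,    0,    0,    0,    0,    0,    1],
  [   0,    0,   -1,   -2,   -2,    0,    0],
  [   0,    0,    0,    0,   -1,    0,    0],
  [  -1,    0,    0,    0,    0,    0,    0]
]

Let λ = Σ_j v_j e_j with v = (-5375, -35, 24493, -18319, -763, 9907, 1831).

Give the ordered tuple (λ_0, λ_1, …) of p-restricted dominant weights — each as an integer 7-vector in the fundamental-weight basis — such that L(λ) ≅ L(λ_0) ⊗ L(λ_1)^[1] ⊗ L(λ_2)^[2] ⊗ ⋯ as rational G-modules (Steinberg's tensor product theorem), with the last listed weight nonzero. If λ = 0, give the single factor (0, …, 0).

((2, 7, 2, 8, 9, 4, 7), (3, 8, 8, 10, 10, 3, 4), (0, 0, 0, 4, 2, 6, 0), (0, 9, 6, 9, 10, 0, 4))

ω-coordinates c = M·v, v = (-5375, -35, 24493, -18319, -763, 9907, 1831):
  c_1 = (0)·(-5375) + (-1)·(-35) + 0·24493 + (0)·(-18319) + (0)·(-763) + 0·9907 + 0·1831 = 35
  c_2 = (0)·(-5375) + (0)·(-35) + 0·24493 + (-1)·(-18319) + (0)·(-763) + (-1)·(9907) + 2·1831 = 12074
  c_3 = (0)·(-5375) + (0)·(-35) + 0·24493 + (0)·(-18319) + (0)·(-763) + 1·9907 + (-1)·(1831) = 8076
  c_4 = (-2)·(-5375) + (0)·(-35) + 0·24493 + (0)·(-18319) + (0)·(-763) + 0·9907 + 1·1831 = 12581
  c_5 = (0)·(-5375) + (0)·(-35) + (-1)·(24493) + (-2)·(-18319) + (-2)·(-763) + 0·9907 + 0·1831 = 13671
  c_6 = (0)·(-5375) + (0)·(-35) + 0·24493 + (0)·(-18319) + (-1)·(-763) + 0·9907 + 0·1831 = 763
  c_7 = (-1)·(-5375) + (0)·(-35) + 0·24493 + (0)·(-18319) + (0)·(-763) + 0·9907 + 0·1831 = 5375
p = 11; digits c_i = Σ_j d_{ij}·11^j, 0 ≤ d_{ij} < 11:
  c_1 = 35 = 2·11^0 + 3·11^1
  c_2 = 12074 = 7·11^0 + 8·11^1 + 0·11^2 + 9·11^3
  c_3 = 8076 = 2·11^0 + 8·11^1 + 0·11^2 + 6·11^3
  c_4 = 12581 = 8·11^0 + 10·11^1 + 4·11^2 + 9·11^3
  c_5 = 13671 = 9·11^0 + 10·11^1 + 2·11^2 + 10·11^3
  c_6 = 763 = 4·11^0 + 3·11^1 + 6·11^2
  c_7 = 5375 = 7·11^0 + 4·11^1 + 0·11^2 + 4·11^3
λ_0 = (2, 7, 2, 8, 9, 4, 7)
λ_1 = (3, 8, 8, 10, 10, 3, 4)
λ_2 = (0, 0, 0, 4, 2, 6, 0)
λ_3 = (0, 9, 6, 9, 10, 0, 4)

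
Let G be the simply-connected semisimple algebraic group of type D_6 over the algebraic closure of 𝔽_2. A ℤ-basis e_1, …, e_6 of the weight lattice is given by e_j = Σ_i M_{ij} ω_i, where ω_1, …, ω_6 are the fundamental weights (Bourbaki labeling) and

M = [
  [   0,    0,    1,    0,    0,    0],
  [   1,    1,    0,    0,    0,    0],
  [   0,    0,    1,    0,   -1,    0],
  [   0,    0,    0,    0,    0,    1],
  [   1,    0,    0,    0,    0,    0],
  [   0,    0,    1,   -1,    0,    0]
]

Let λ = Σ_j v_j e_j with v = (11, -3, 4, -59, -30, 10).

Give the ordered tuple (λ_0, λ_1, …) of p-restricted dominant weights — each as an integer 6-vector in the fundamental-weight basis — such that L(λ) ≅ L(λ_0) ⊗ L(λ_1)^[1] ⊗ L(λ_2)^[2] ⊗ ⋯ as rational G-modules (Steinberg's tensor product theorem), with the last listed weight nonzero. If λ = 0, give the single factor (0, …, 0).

((0, 0, 0, 0, 1, 1), (0, 0, 1, 1, 1, 1), (1, 0, 0, 0, 0, 1), (0, 1, 0, 1, 1, 1), (0, 0, 0, 0, 0, 1), (0, 0, 1, 0, 0, 1))

Compute c_i = Σ_j M_{ij} v_j with v = (11, -3, 4, -59, -30, 10):
  c_1 = (0)·(11) + (0)·(-3) + (1)·(4) + (0)·(-59) + (0)·(-30) + (0)·(10) = 4
  c_2 = (1)·(11) + (1)·(-3) + (0)·(4) + (0)·(-59) + (0)·(-30) + (0)·(10) = 8
  c_3 = (0)·(11) + (0)·(-3) + (1)·(4) + (0)·(-59) + (-1)·(-30) + (0)·(10) = 34
  c_4 = (0)·(11) + (0)·(-3) + (0)·(4) + (0)·(-59) + (0)·(-30) + (1)·(10) = 10
  c_5 = (1)·(11) + (0)·(-3) + (0)·(4) + (0)·(-59) + (0)·(-30) + (0)·(10) = 11
  c_6 = (0)·(11) + (0)·(-3) + (1)·(4) + (-1)·(-59) + (0)·(-30) + (0)·(10) = 63
p = 2; digits c_i = Σ_j d_{ij}·2^j, 0 ≤ d_{ij} < 2:
  c_1 = 4 = 0·2^0 + 0·2^1 + 1·2^2
  c_2 = 8 = 0·2^0 + 0·2^1 + 0·2^2 + 1·2^3
  c_3 = 34 = 0·2^0 + 1·2^1 + 0·2^2 + 0·2^3 + 0·2^4 + 1·2^5
  c_4 = 10 = 0·2^0 + 1·2^1 + 0·2^2 + 1·2^3
  c_5 = 11 = 1·2^0 + 1·2^1 + 0·2^2 + 1·2^3
  c_6 = 63 = 1·2^0 + 1·2^1 + 1·2^2 + 1·2^3 + 1·2^4 + 1·2^5
p-restricted factor λ_0 = (0, 0, 0, 0, 1, 1)
p-restricted factor λ_1 = (0, 0, 1, 1, 1, 1)
p-restricted factor λ_2 = (1, 0, 0, 0, 0, 1)
p-restricted factor λ_3 = (0, 1, 0, 1, 1, 1)
p-restricted factor λ_4 = (0, 0, 0, 0, 0, 1)
p-restricted factor λ_5 = (0, 0, 1, 0, 0, 1)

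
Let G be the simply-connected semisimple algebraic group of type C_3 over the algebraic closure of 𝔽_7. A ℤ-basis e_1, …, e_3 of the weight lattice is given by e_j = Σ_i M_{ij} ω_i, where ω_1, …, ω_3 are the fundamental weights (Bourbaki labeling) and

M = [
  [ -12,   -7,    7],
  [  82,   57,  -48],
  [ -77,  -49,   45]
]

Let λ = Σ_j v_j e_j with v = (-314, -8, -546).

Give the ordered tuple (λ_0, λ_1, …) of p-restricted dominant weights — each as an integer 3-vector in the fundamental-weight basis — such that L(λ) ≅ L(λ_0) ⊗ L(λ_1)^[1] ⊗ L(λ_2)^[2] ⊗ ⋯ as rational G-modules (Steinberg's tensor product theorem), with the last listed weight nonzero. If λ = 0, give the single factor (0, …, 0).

Converting to the ω-basis (c_i = row i of M dotted with v = (-314, -8, -546)):
  c_1 = (-12)·(-314) + (-7)·(-8) + (7)·(-546) = 2
  c_2 = (82)·(-314) + (57)·(-8) + (-48)·(-546) = 4
  c_3 = (-77)·(-314) + (-49)·(-8) + (45)·(-546) = 0
Base-7 expansion of each c_i:
  c_1 = 2 = 2·7^0
  c_2 = 4 = 4·7^0
  c_3 = 0
p-restricted factor λ_0 = (2, 4, 0)

((2, 4, 0),)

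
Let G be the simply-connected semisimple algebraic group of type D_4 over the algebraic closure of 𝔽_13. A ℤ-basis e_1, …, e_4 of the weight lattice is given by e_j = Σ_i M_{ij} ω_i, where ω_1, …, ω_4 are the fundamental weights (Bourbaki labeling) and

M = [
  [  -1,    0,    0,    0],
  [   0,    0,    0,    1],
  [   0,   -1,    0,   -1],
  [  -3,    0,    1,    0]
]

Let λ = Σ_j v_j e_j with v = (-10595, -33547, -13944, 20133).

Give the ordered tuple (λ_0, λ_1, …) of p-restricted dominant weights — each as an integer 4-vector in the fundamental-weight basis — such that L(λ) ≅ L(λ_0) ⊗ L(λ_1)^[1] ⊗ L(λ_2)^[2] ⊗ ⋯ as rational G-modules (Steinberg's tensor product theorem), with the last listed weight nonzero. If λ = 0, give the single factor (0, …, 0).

((0, 9, 11, 5), (9, 1, 4, 7), (10, 2, 1, 1), (4, 9, 6, 8))

Compute c_i = Σ_j M_{ij} v_j with v = (-10595, -33547, -13944, 20133):
  c_1 = (-1)·(-10595) + (0)·(-33547) + (0)·(-13944) + 0·20133 = 10595
  c_2 = (0)·(-10595) + (0)·(-33547) + (0)·(-13944) + 1·20133 = 20133
  c_3 = (0)·(-10595) + (-1)·(-33547) + (0)·(-13944) + (-1)·(20133) = 13414
  c_4 = (-3)·(-10595) + (0)·(-33547) + (1)·(-13944) + 0·20133 = 17841
Expand coordinatewise in base 13:
  c_1 = 10595 = 0·13^0 + 9·13^1 + 10·13^2 + 4·13^3
  c_2 = 20133 = 9·13^0 + 1·13^1 + 2·13^2 + 9·13^3
  c_3 = 13414 = 11·13^0 + 4·13^1 + 1·13^2 + 6·13^3
  c_4 = 17841 = 5·13^0 + 7·13^1 + 1·13^2 + 8·13^3
p-restricted factor λ_0 = (0, 9, 11, 5)
p-restricted factor λ_1 = (9, 1, 4, 7)
p-restricted factor λ_2 = (10, 2, 1, 1)
p-restricted factor λ_3 = (4, 9, 6, 8)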